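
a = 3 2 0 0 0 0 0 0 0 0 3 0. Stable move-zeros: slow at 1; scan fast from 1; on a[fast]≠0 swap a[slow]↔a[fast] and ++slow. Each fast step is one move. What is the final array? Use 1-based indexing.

[3, 2, 3, 0, 0, 0, 0, 0, 0, 0, 0, 0]

slow=1 fast=1: a[fast]=3≠0 swap→a[1]=3, slow++,fast++
slow=2 fast=2: a[fast]=2≠0 swap→a[2]=2, slow++,fast++
slow=3 fast=3: a[fast]=0, fast++
slow=3 fast=4: a[fast]=0, fast++
slow=3 fast=5: a[fast]=0, fast++
slow=3 fast=6: a[fast]=0, fast++
slow=3 fast=7: a[fast]=0, fast++
slow=3 fast=8: a[fast]=0, fast++
slow=3 fast=9: a[fast]=0, fast++
slow=3 fast=10: a[fast]=0, fast++
slow=3 fast=11: a[fast]=3≠0 swap→a[3]=3, slow++,fast++
slow=4 fast=12: a[fast]=0, fast++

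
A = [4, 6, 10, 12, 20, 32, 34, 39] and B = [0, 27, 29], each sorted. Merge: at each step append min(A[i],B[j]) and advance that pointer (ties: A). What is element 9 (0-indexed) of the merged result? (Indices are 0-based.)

i=0 j=0: A[i]=4>B[j]=0 take 0, j++
i=0 j=1: A[i]=4<=B[j]=27 take 4, i++
i=1 j=1: A[i]=6<=B[j]=27 take 6, i++
i=2 j=1: A[i]=10<=B[j]=27 take 10, i++
i=3 j=1: A[i]=12<=B[j]=27 take 12, i++
i=4 j=1: A[i]=20<=B[j]=27 take 20, i++
i=5 j=1: A[i]=32>B[j]=27 take 27, j++
i=5 j=2: A[i]=32>B[j]=29 take 29, j++
i=5 j=3: B done, take A[i]=32, i++
i=6 j=3: B done, take A[i]=34, i++
i=7 j=3: B done, take A[i]=39, i++

merged[9] = 34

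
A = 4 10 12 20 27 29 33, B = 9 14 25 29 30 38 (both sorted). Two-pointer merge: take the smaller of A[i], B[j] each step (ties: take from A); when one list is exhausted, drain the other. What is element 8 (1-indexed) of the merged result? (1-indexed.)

[i=1,j=1] A[i]=4<=B[j]=9 take 4 → i++
[i=2,j=1] A[i]=10>B[j]=9 take 9 → j++
[i=2,j=2] A[i]=10<=B[j]=14 take 10 → i++
[i=3,j=2] A[i]=12<=B[j]=14 take 12 → i++
[i=4,j=2] A[i]=20>B[j]=14 take 14 → j++
[i=4,j=3] A[i]=20<=B[j]=25 take 20 → i++
[i=5,j=3] A[i]=27>B[j]=25 take 25 → j++
[i=5,j=4] A[i]=27<=B[j]=29 take 27 → i++
[i=6,j=4] A[i]=29<=B[j]=29 take 29 → i++
[i=7,j=4] A[i]=33>B[j]=29 take 29 → j++
[i=7,j=5] A[i]=33>B[j]=30 take 30 → j++
[i=7,j=6] A[i]=33<=B[j]=38 take 33 → i++
[i=8,j=6] A done, take B[j]=38 → j++

merged[8] = 27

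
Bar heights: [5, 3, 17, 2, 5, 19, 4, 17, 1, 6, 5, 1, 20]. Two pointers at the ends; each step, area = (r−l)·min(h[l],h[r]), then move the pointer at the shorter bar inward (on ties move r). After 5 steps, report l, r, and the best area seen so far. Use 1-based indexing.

l=6, r=13, best area=170

l=1 r=13: min(5,20)*12=60 best=60 *, l++
l=2 r=13: min(3,20)*11=33 best=60, l++
l=3 r=13: min(17,20)*10=170 best=170 *, l++
l=4 r=13: min(2,20)*9=18 best=170, l++
l=5 r=13: min(5,20)*8=40 best=170, l++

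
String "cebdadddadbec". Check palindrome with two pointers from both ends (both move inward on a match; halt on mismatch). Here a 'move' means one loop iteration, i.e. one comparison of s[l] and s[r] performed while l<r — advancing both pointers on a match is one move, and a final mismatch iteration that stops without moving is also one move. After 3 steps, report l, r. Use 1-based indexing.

[1,13] 'c'=='c' → l++,r--
[2,12] 'e'=='e' → l++,r--
[3,11] 'b'=='b' → l++,r--

l=4, r=10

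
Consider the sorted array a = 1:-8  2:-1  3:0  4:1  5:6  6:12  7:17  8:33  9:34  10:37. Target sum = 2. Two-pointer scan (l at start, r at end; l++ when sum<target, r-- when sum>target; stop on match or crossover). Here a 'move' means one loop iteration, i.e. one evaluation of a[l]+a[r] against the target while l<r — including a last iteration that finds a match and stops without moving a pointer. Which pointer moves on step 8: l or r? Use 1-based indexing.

[1,10] -8+37=29 >2 → r--
[1,9] -8+34=26 >2 → r--
[1,8] -8+33=25 >2 → r--
[1,7] -8+17=9 >2 → r--
[1,6] -8+12=4 >2 → r--
[1,5] -8+6=-2 <2 → l++
[2,5] -1+6=5 >2 → r--
[2,4] -1+1=0 <2 → l++

l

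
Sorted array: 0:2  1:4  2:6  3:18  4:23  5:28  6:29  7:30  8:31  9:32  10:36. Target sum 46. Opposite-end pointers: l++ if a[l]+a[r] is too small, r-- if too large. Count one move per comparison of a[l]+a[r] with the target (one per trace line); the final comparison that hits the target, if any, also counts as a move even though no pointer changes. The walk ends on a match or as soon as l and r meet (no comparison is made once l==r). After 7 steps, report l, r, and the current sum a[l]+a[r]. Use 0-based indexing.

[0,10] 2+36=38 <46 → l++
[1,10] 4+36=40 <46 → l++
[2,10] 6+36=42 <46 → l++
[3,10] 18+36=54 >46 → r--
[3,9] 18+32=50 >46 → r--
[3,8] 18+31=49 >46 → r--
[3,7] 18+30=48 >46 → r--

l=3, r=6, sum=47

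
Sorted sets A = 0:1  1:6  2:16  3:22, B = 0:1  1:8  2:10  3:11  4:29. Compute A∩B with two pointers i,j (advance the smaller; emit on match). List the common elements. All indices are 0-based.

i=0 j=0: 1==1 emit, i++,j++
i=1 j=1: 6<8, i++
i=2 j=1: 16>8, j++
i=2 j=2: 16>10, j++
i=2 j=3: 16>11, j++
i=2 j=4: 16<29, i++
i=3 j=4: 22<29, i++

intersection = [1]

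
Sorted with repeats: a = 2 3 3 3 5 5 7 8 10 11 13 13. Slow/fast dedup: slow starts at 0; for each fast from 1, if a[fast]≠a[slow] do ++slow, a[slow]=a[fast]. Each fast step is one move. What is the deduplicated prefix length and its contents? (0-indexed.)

(s=0,f=1) a[fast]=3≠a[slow]=2 write a[1]=3 → slow++,fast++
(s=1,f=2) a[fast]=3=a[slow] dup → fast++
(s=1,f=3) a[fast]=3=a[slow] dup → fast++
(s=1,f=4) a[fast]=5≠a[slow]=3 write a[2]=5 → slow++,fast++
(s=2,f=5) a[fast]=5=a[slow] dup → fast++
(s=2,f=6) a[fast]=7≠a[slow]=5 write a[3]=7 → slow++,fast++
(s=3,f=7) a[fast]=8≠a[slow]=7 write a[4]=8 → slow++,fast++
(s=4,f=8) a[fast]=10≠a[slow]=8 write a[5]=10 → slow++,fast++
(s=5,f=9) a[fast]=11≠a[slow]=10 write a[6]=11 → slow++,fast++
(s=6,f=10) a[fast]=13≠a[slow]=11 write a[7]=13 → slow++,fast++
(s=7,f=11) a[fast]=13=a[slow] dup → fast++

length 8; prefix = [2, 3, 5, 7, 8, 10, 11, 13]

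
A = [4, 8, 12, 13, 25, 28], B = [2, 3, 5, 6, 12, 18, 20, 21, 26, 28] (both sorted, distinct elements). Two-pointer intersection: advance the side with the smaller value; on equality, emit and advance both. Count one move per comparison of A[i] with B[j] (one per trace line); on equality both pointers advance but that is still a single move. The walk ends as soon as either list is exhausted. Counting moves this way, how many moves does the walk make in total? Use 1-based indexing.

14 moves

i=1 j=1: 4>2, j++
i=1 j=2: 4>3, j++
i=1 j=3: 4<5, i++
i=2 j=3: 8>5, j++
i=2 j=4: 8>6, j++
i=2 j=5: 8<12, i++
i=3 j=5: 12==12 emit, i++,j++
i=4 j=6: 13<18, i++
i=5 j=6: 25>18, j++
i=5 j=7: 25>20, j++
i=5 j=8: 25>21, j++
i=5 j=9: 25<26, i++
i=6 j=9: 28>26, j++
i=6 j=10: 28==28 emit, i++,j++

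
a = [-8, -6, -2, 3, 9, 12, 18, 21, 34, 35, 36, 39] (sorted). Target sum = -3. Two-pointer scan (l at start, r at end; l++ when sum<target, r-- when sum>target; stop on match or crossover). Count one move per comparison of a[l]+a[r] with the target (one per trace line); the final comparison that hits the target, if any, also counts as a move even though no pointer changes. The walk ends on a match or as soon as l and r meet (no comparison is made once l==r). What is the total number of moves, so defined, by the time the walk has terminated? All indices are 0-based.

10 moves

l=0 r=11: -8+39=31 >-3, r--
l=0 r=10: -8+36=28 >-3, r--
l=0 r=9: -8+35=27 >-3, r--
l=0 r=8: -8+34=26 >-3, r--
l=0 r=7: -8+21=13 >-3, r--
l=0 r=6: -8+18=10 >-3, r--
l=0 r=5: -8+12=4 >-3, r--
l=0 r=4: -8+9=1 >-3, r--
l=0 r=3: -8+3=-5 <-3, l++
l=1 r=3: -6+3=-3, found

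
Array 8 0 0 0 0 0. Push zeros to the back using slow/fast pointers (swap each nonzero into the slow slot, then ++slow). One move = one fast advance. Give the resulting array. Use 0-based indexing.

(s=0,f=0) a[fast]=8≠0 swap→a[0]=8 → slow++,fast++
(s=1,f=1) a[fast]=0 → fast++
(s=1,f=2) a[fast]=0 → fast++
(s=1,f=3) a[fast]=0 → fast++
(s=1,f=4) a[fast]=0 → fast++
(s=1,f=5) a[fast]=0 → fast++

[8, 0, 0, 0, 0, 0]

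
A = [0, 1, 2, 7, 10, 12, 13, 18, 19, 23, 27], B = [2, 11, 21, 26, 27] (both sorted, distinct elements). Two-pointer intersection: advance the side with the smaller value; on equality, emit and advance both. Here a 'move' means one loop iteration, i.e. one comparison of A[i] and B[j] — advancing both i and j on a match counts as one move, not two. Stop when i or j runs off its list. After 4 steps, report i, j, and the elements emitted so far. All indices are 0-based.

[i=0,j=0] 0<2 → i++
[i=1,j=0] 1<2 → i++
[i=2,j=0] 2==2 emit → i++,j++
[i=3,j=1] 7<11 → i++

i=4, j=1, emitted=[2]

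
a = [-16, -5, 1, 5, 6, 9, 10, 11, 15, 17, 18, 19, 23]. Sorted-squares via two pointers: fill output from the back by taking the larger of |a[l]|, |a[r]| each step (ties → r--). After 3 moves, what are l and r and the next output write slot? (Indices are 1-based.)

l=1, r=10, next write slot=10

l=1 r=13: |-16|<=|23| out[13]=529, r--
l=1 r=12: |-16|<=|19| out[12]=361, r--
l=1 r=11: |-16|<=|18| out[11]=324, r--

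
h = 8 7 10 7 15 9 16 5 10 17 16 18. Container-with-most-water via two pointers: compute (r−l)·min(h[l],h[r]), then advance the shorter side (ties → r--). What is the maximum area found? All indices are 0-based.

l=0 r=11: min(8,18)*11=88 best=88 *, l++
l=1 r=11: min(7,18)*10=70 best=88, l++
l=2 r=11: min(10,18)*9=90 best=90 *, l++
l=3 r=11: min(7,18)*8=56 best=90, l++
l=4 r=11: min(15,18)*7=105 best=105 *, l++
l=5 r=11: min(9,18)*6=54 best=105, l++
l=6 r=11: min(16,18)*5=80 best=105, l++
l=7 r=11: min(5,18)*4=20 best=105, l++
l=8 r=11: min(10,18)*3=30 best=105, l++
l=9 r=11: min(17,18)*2=34 best=105, l++
l=10 r=11: min(16,18)*1=16 best=105, l++

max area = 105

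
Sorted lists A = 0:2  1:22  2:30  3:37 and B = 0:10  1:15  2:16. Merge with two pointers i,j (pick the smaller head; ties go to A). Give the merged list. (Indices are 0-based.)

i=0 j=0: A[i]=2<=B[j]=10 take 2, i++
i=1 j=0: A[i]=22>B[j]=10 take 10, j++
i=1 j=1: A[i]=22>B[j]=15 take 15, j++
i=1 j=2: A[i]=22>B[j]=16 take 16, j++
i=1 j=3: B done, take A[i]=22, i++
i=2 j=3: B done, take A[i]=30, i++
i=3 j=3: B done, take A[i]=37, i++

[2, 10, 15, 16, 22, 30, 37]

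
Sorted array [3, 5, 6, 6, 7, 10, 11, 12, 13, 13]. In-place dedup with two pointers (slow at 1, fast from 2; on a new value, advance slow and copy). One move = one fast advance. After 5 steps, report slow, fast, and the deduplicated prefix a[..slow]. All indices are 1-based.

slow=5, fast=7, prefix=[3, 5, 6, 7, 10]

(s=1,f=2) a[fast]=5≠a[slow]=3 write a[2]=5 → slow++,fast++
(s=2,f=3) a[fast]=6≠a[slow]=5 write a[3]=6 → slow++,fast++
(s=3,f=4) a[fast]=6=a[slow] dup → fast++
(s=3,f=5) a[fast]=7≠a[slow]=6 write a[4]=7 → slow++,fast++
(s=4,f=6) a[fast]=10≠a[slow]=7 write a[5]=10 → slow++,fast++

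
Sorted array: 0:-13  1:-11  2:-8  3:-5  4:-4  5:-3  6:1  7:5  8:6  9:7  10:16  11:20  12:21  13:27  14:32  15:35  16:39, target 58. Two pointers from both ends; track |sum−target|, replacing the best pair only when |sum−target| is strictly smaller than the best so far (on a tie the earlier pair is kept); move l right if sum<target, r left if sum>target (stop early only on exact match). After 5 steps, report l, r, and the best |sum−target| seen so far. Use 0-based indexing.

l=5, r=16, best |Δ|=23

l=0 r=16: -13+39=26 d=32 *, l++
l=1 r=16: -11+39=28 d=30 *, l++
l=2 r=16: -8+39=31 d=27 *, l++
l=3 r=16: -5+39=34 d=24 *, l++
l=4 r=16: -4+39=35 d=23 *, l++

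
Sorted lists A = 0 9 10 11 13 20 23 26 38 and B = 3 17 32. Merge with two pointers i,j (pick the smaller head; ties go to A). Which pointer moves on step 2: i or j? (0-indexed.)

j

i=0 j=0: A[i]=0<=B[j]=3 take 0, i++
i=1 j=0: A[i]=9>B[j]=3 take 3, j++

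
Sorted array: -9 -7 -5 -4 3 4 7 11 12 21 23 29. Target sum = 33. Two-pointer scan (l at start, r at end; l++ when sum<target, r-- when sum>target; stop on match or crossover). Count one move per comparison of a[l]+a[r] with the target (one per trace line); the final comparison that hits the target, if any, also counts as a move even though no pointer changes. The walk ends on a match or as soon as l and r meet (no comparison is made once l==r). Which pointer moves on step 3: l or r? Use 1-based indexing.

l=1 r=12: -9+29=20 <33, l++
l=2 r=12: -7+29=22 <33, l++
l=3 r=12: -5+29=24 <33, l++

l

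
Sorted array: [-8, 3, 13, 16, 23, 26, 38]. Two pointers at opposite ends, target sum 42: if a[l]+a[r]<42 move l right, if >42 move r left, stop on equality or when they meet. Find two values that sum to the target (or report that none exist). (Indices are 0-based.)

l=0 r=6: -8+38=30 <42, l++
l=1 r=6: 3+38=41 <42, l++
l=2 r=6: 13+38=51 >42, r--
l=2 r=5: 13+26=39 <42, l++
l=3 r=5: 16+26=42, found

(16, 26)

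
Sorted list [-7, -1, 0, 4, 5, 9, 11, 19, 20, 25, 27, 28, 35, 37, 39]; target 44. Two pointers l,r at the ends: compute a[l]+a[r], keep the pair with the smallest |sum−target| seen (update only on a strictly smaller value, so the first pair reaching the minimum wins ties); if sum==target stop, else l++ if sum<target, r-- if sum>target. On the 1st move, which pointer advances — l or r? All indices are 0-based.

l

[0,14] -7+39=32 d=12 * → l++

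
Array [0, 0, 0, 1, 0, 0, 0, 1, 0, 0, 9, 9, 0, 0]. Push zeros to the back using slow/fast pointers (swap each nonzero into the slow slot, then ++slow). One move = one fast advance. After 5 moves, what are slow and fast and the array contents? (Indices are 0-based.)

slow=1, fast=5, a=[1, 0, 0, 0, 0, 0, 0, 1, 0, 0, 9, 9, 0, 0]

slow=0 fast=0: a[fast]=0, fast++
slow=0 fast=1: a[fast]=0, fast++
slow=0 fast=2: a[fast]=0, fast++
slow=0 fast=3: a[fast]=1≠0 swap→a[0]=1, slow++,fast++
slow=1 fast=4: a[fast]=0, fast++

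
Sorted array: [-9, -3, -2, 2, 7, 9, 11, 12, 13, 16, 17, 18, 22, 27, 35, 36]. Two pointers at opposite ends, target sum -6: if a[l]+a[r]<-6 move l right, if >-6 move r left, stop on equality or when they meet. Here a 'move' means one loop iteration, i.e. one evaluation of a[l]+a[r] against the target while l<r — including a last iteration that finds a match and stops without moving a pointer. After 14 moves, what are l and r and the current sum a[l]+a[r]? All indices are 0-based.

l=1, r=2, sum=-5

l=0 r=15: -9+36=27 >-6, r--
l=0 r=14: -9+35=26 >-6, r--
l=0 r=13: -9+27=18 >-6, r--
l=0 r=12: -9+22=13 >-6, r--
l=0 r=11: -9+18=9 >-6, r--
l=0 r=10: -9+17=8 >-6, r--
l=0 r=9: -9+16=7 >-6, r--
l=0 r=8: -9+13=4 >-6, r--
l=0 r=7: -9+12=3 >-6, r--
l=0 r=6: -9+11=2 >-6, r--
l=0 r=5: -9+9=0 >-6, r--
l=0 r=4: -9+7=-2 >-6, r--
l=0 r=3: -9+2=-7 <-6, l++
l=1 r=3: -3+2=-1 >-6, r--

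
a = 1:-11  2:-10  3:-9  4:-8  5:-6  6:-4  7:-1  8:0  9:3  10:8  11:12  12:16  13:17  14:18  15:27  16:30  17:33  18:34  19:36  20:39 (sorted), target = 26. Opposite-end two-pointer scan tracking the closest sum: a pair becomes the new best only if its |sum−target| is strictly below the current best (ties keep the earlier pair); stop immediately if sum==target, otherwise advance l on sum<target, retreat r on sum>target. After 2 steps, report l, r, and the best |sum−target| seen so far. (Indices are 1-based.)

l=2, r=19, best |Δ|=1

[1,20] -11+39=28 d=2 * → r--
[1,19] -11+36=25 d=1 * → l++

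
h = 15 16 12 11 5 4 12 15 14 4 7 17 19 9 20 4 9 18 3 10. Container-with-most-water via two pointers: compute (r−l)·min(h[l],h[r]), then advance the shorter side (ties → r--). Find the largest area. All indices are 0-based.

l=0 r=19: min(15,10)*19=190 best=190 *, r--
l=0 r=18: min(15,3)*18=54 best=190, r--
l=0 r=17: min(15,18)*17=255 best=255 *, l++
l=1 r=17: min(16,18)*16=256 best=256 *, l++
l=2 r=17: min(12,18)*15=180 best=256, l++
l=3 r=17: min(11,18)*14=154 best=256, l++
l=4 r=17: min(5,18)*13=65 best=256, l++
l=5 r=17: min(4,18)*12=48 best=256, l++
l=6 r=17: min(12,18)*11=132 best=256, l++
l=7 r=17: min(15,18)*10=150 best=256, l++
l=8 r=17: min(14,18)*9=126 best=256, l++
l=9 r=17: min(4,18)*8=32 best=256, l++
l=10 r=17: min(7,18)*7=49 best=256, l++
l=11 r=17: min(17,18)*6=102 best=256, l++
l=12 r=17: min(19,18)*5=90 best=256, r--
l=12 r=16: min(19,9)*4=36 best=256, r--
l=12 r=15: min(19,4)*3=12 best=256, r--
l=12 r=14: min(19,20)*2=38 best=256, l++
l=13 r=14: min(9,20)*1=9 best=256, l++

max area = 256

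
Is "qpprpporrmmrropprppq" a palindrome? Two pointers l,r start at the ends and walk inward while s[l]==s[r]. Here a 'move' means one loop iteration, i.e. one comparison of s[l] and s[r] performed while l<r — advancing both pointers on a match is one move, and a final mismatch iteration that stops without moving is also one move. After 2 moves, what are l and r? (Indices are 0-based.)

l=0 r=19: 'q'=='q', l++,r--
l=1 r=18: 'p'=='p', l++,r--

l=2, r=17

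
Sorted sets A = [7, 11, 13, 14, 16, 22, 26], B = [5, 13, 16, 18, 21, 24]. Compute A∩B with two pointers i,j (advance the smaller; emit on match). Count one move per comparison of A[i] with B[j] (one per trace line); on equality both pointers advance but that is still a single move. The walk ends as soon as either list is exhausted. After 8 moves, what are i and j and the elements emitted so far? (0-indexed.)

i=5, j=5, emitted=[13, 16]

[i=0,j=0] 7>5 → j++
[i=0,j=1] 7<13 → i++
[i=1,j=1] 11<13 → i++
[i=2,j=1] 13==13 emit → i++,j++
[i=3,j=2] 14<16 → i++
[i=4,j=2] 16==16 emit → i++,j++
[i=5,j=3] 22>18 → j++
[i=5,j=4] 22>21 → j++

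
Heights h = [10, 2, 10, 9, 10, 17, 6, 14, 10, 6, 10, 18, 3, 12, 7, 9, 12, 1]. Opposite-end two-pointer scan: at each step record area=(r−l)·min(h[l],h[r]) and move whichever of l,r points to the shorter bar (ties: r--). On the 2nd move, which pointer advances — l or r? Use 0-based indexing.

l=0 r=17: min(10,1)*17=17 best=17 *, r--
l=0 r=16: min(10,12)*16=160 best=160 *, l++

l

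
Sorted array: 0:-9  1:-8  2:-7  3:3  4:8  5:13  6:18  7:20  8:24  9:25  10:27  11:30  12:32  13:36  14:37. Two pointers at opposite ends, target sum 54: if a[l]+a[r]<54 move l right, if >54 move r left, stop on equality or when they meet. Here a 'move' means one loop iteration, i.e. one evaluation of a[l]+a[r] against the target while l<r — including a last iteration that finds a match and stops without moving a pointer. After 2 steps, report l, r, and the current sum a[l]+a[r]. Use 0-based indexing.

[0,14] -9+37=28 <54 → l++
[1,14] -8+37=29 <54 → l++

l=2, r=14, sum=30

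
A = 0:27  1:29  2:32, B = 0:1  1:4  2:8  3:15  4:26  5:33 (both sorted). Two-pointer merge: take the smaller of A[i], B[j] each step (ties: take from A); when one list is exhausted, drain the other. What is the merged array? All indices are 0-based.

i=0 j=0: A[i]=27>B[j]=1 take 1, j++
i=0 j=1: A[i]=27>B[j]=4 take 4, j++
i=0 j=2: A[i]=27>B[j]=8 take 8, j++
i=0 j=3: A[i]=27>B[j]=15 take 15, j++
i=0 j=4: A[i]=27>B[j]=26 take 26, j++
i=0 j=5: A[i]=27<=B[j]=33 take 27, i++
i=1 j=5: A[i]=29<=B[j]=33 take 29, i++
i=2 j=5: A[i]=32<=B[j]=33 take 32, i++
i=3 j=5: A done, take B[j]=33, j++

[1, 4, 8, 15, 26, 27, 29, 32, 33]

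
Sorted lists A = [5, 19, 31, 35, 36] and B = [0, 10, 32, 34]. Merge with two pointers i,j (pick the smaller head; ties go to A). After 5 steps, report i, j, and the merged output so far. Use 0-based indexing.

i=3, j=2, merged so far=[0, 5, 10, 19, 31]

i=0 j=0: A[i]=5>B[j]=0 take 0, j++
i=0 j=1: A[i]=5<=B[j]=10 take 5, i++
i=1 j=1: A[i]=19>B[j]=10 take 10, j++
i=1 j=2: A[i]=19<=B[j]=32 take 19, i++
i=2 j=2: A[i]=31<=B[j]=32 take 31, i++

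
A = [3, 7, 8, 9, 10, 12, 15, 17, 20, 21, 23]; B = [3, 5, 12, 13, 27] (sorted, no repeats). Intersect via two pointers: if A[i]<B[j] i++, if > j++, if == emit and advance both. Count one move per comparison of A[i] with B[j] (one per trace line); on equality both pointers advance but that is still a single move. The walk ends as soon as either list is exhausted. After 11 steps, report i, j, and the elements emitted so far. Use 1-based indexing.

i=10, j=5, emitted=[3, 12]

[i=1,j=1] 3==3 emit → i++,j++
[i=2,j=2] 7>5 → j++
[i=2,j=3] 7<12 → i++
[i=3,j=3] 8<12 → i++
[i=4,j=3] 9<12 → i++
[i=5,j=3] 10<12 → i++
[i=6,j=3] 12==12 emit → i++,j++
[i=7,j=4] 15>13 → j++
[i=7,j=5] 15<27 → i++
[i=8,j=5] 17<27 → i++
[i=9,j=5] 20<27 → i++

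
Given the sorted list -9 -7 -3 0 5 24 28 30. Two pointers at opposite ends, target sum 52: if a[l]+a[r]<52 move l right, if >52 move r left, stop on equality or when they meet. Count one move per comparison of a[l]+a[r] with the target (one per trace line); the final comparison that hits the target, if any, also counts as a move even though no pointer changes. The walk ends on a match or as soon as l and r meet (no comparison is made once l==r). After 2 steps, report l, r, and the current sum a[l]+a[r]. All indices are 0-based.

l=2, r=7, sum=27

[0,7] -9+30=21 <52 → l++
[1,7] -7+30=23 <52 → l++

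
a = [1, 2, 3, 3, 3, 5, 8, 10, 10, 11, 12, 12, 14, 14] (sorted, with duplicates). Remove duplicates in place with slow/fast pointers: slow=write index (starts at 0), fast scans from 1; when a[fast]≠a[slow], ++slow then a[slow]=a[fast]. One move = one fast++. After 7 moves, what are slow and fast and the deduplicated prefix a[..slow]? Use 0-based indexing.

slow=5, fast=8, prefix=[1, 2, 3, 5, 8, 10]

slow=0 fast=1: a[fast]=2≠a[slow]=1 write a[1]=2, slow++,fast++
slow=1 fast=2: a[fast]=3≠a[slow]=2 write a[2]=3, slow++,fast++
slow=2 fast=3: a[fast]=3=a[slow] dup, fast++
slow=2 fast=4: a[fast]=3=a[slow] dup, fast++
slow=2 fast=5: a[fast]=5≠a[slow]=3 write a[3]=5, slow++,fast++
slow=3 fast=6: a[fast]=8≠a[slow]=5 write a[4]=8, slow++,fast++
slow=4 fast=7: a[fast]=10≠a[slow]=8 write a[5]=10, slow++,fast++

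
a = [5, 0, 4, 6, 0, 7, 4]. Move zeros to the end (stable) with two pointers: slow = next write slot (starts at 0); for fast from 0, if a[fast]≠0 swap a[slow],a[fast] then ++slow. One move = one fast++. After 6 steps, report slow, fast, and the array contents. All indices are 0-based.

(s=0,f=0) a[fast]=5≠0 swap→a[0]=5 → slow++,fast++
(s=1,f=1) a[fast]=0 → fast++
(s=1,f=2) a[fast]=4≠0 swap→a[1]=4 → slow++,fast++
(s=2,f=3) a[fast]=6≠0 swap→a[2]=6 → slow++,fast++
(s=3,f=4) a[fast]=0 → fast++
(s=3,f=5) a[fast]=7≠0 swap→a[3]=7 → slow++,fast++

slow=4, fast=6, a=[5, 4, 6, 7, 0, 0, 4]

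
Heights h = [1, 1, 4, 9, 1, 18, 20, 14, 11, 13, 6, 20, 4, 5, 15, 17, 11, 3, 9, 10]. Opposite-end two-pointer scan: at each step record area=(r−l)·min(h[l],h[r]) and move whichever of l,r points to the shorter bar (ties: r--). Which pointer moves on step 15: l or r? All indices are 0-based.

l=0 r=19: min(1,10)*19=19 best=19 *, l++
l=1 r=19: min(1,10)*18=18 best=19, l++
l=2 r=19: min(4,10)*17=68 best=68 *, l++
l=3 r=19: min(9,10)*16=144 best=144 *, l++
l=4 r=19: min(1,10)*15=15 best=144, l++
l=5 r=19: min(18,10)*14=140 best=144, r--
l=5 r=18: min(18,9)*13=117 best=144, r--
l=5 r=17: min(18,3)*12=36 best=144, r--
l=5 r=16: min(18,11)*11=121 best=144, r--
l=5 r=15: min(18,17)*10=170 best=170 *, r--
l=5 r=14: min(18,15)*9=135 best=170, r--
l=5 r=13: min(18,5)*8=40 best=170, r--
l=5 r=12: min(18,4)*7=28 best=170, r--
l=5 r=11: min(18,20)*6=108 best=170, l++
l=6 r=11: min(20,20)*5=100 best=170, r--

r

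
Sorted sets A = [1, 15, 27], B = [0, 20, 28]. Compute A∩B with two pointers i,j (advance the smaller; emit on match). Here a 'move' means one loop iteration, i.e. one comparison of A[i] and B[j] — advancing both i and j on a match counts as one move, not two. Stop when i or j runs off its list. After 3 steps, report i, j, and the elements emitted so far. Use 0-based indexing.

i=0 j=0: 1>0, j++
i=0 j=1: 1<20, i++
i=1 j=1: 15<20, i++

i=2, j=1, emitted=[]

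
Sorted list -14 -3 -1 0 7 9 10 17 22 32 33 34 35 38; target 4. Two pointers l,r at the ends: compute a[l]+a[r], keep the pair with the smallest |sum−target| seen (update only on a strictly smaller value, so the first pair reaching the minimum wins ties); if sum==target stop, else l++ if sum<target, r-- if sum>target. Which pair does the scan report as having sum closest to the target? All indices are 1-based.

pair (-3, 7) with sum 4 (|Δ|=0)

[1,14] -14+38=24 d=20 * → r--
[1,13] -14+35=21 d=17 * → r--
[1,12] -14+34=20 d=16 * → r--
[1,11] -14+33=19 d=15 * → r--
[1,10] -14+32=18 d=14 * → r--
[1,9] -14+22=8 d=4 * → r--
[1,8] -14+17=3 d=1 * → l++
[2,8] -3+17=14 d=10 → r--
[2,7] -3+10=7 d=3 → r--
[2,6] -3+9=6 d=2 → r--
[2,5] -3+7=4 d=0 * → stop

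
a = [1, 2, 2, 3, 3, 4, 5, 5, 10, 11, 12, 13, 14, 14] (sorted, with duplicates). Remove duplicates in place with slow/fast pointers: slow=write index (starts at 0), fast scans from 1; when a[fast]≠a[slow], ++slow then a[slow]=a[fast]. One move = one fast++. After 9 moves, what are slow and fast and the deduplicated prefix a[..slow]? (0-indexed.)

(s=0,f=1) a[fast]=2≠a[slow]=1 write a[1]=2 → slow++,fast++
(s=1,f=2) a[fast]=2=a[slow] dup → fast++
(s=1,f=3) a[fast]=3≠a[slow]=2 write a[2]=3 → slow++,fast++
(s=2,f=4) a[fast]=3=a[slow] dup → fast++
(s=2,f=5) a[fast]=4≠a[slow]=3 write a[3]=4 → slow++,fast++
(s=3,f=6) a[fast]=5≠a[slow]=4 write a[4]=5 → slow++,fast++
(s=4,f=7) a[fast]=5=a[slow] dup → fast++
(s=4,f=8) a[fast]=10≠a[slow]=5 write a[5]=10 → slow++,fast++
(s=5,f=9) a[fast]=11≠a[slow]=10 write a[6]=11 → slow++,fast++

slow=6, fast=10, prefix=[1, 2, 3, 4, 5, 10, 11]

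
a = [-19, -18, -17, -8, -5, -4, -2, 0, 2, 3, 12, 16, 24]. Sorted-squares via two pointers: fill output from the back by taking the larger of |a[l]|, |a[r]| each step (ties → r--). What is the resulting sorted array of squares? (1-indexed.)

[1,13] |-19|<=|24| out[13]=576 → r--
[1,12] |-19|>|16| out[12]=361 → l++
[2,12] |-18|>|16| out[11]=324 → l++
[3,12] |-17|>|16| out[10]=289 → l++
[4,12] |-8|<=|16| out[9]=256 → r--
[4,11] |-8|<=|12| out[8]=144 → r--
[4,10] |-8|>|3| out[7]=64 → l++
[5,10] |-5|>|3| out[6]=25 → l++
[6,10] |-4|>|3| out[5]=16 → l++
[7,10] |-2|<=|3| out[4]=9 → r--
[7,9] |-2|<=|2| out[3]=4 → r--
[7,8] |-2|>|0| out[2]=4 → l++
[8,8] |0|<=|0| out[1]=0 → r--

[0, 4, 4, 9, 16, 25, 64, 144, 256, 289, 324, 361, 576]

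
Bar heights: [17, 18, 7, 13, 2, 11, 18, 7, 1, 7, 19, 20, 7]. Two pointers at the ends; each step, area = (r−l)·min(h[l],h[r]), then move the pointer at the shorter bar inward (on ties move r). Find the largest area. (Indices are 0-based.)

max area = 187

l=0 r=12: min(17,7)*12=84 best=84 *, r--
l=0 r=11: min(17,20)*11=187 best=187 *, l++
l=1 r=11: min(18,20)*10=180 best=187, l++
l=2 r=11: min(7,20)*9=63 best=187, l++
l=3 r=11: min(13,20)*8=104 best=187, l++
l=4 r=11: min(2,20)*7=14 best=187, l++
l=5 r=11: min(11,20)*6=66 best=187, l++
l=6 r=11: min(18,20)*5=90 best=187, l++
l=7 r=11: min(7,20)*4=28 best=187, l++
l=8 r=11: min(1,20)*3=3 best=187, l++
l=9 r=11: min(7,20)*2=14 best=187, l++
l=10 r=11: min(19,20)*1=19 best=187, l++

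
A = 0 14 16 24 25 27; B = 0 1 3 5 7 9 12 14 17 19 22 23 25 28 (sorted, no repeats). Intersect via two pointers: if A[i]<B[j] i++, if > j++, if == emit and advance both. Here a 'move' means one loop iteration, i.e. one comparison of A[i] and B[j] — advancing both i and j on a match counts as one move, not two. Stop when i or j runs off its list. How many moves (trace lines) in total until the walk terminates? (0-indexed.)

i=0 j=0: 0==0 emit, i++,j++
i=1 j=1: 14>1, j++
i=1 j=2: 14>3, j++
i=1 j=3: 14>5, j++
i=1 j=4: 14>7, j++
i=1 j=5: 14>9, j++
i=1 j=6: 14>12, j++
i=1 j=7: 14==14 emit, i++,j++
i=2 j=8: 16<17, i++
i=3 j=8: 24>17, j++
i=3 j=9: 24>19, j++
i=3 j=10: 24>22, j++
i=3 j=11: 24>23, j++
i=3 j=12: 24<25, i++
i=4 j=12: 25==25 emit, i++,j++
i=5 j=13: 27<28, i++

16 moves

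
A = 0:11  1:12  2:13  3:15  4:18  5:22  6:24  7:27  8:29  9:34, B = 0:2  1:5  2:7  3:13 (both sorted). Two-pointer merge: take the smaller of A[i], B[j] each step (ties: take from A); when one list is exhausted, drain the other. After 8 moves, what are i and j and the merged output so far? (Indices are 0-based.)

i=0 j=0: A[i]=11>B[j]=2 take 2, j++
i=0 j=1: A[i]=11>B[j]=5 take 5, j++
i=0 j=2: A[i]=11>B[j]=7 take 7, j++
i=0 j=3: A[i]=11<=B[j]=13 take 11, i++
i=1 j=3: A[i]=12<=B[j]=13 take 12, i++
i=2 j=3: A[i]=13<=B[j]=13 take 13, i++
i=3 j=3: A[i]=15>B[j]=13 take 13, j++
i=3 j=4: B done, take A[i]=15, i++

i=4, j=4, merged so far=[2, 5, 7, 11, 12, 13, 13, 15]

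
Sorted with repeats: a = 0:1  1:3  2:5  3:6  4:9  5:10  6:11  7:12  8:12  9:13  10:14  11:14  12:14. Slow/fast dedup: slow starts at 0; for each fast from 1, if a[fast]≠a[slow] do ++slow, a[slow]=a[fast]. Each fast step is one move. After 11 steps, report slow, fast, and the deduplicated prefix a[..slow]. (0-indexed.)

slow=0 fast=1: a[fast]=3≠a[slow]=1 write a[1]=3, slow++,fast++
slow=1 fast=2: a[fast]=5≠a[slow]=3 write a[2]=5, slow++,fast++
slow=2 fast=3: a[fast]=6≠a[slow]=5 write a[3]=6, slow++,fast++
slow=3 fast=4: a[fast]=9≠a[slow]=6 write a[4]=9, slow++,fast++
slow=4 fast=5: a[fast]=10≠a[slow]=9 write a[5]=10, slow++,fast++
slow=5 fast=6: a[fast]=11≠a[slow]=10 write a[6]=11, slow++,fast++
slow=6 fast=7: a[fast]=12≠a[slow]=11 write a[7]=12, slow++,fast++
slow=7 fast=8: a[fast]=12=a[slow] dup, fast++
slow=7 fast=9: a[fast]=13≠a[slow]=12 write a[8]=13, slow++,fast++
slow=8 fast=10: a[fast]=14≠a[slow]=13 write a[9]=14, slow++,fast++
slow=9 fast=11: a[fast]=14=a[slow] dup, fast++

slow=9, fast=12, prefix=[1, 3, 5, 6, 9, 10, 11, 12, 13, 14]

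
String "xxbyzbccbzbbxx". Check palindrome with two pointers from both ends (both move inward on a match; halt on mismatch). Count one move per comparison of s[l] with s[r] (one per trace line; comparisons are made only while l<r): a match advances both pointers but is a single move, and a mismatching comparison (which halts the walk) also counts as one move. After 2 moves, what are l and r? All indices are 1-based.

l=3, r=12

l=1 r=14: 'x'=='x', l++,r--
l=2 r=13: 'x'=='x', l++,r--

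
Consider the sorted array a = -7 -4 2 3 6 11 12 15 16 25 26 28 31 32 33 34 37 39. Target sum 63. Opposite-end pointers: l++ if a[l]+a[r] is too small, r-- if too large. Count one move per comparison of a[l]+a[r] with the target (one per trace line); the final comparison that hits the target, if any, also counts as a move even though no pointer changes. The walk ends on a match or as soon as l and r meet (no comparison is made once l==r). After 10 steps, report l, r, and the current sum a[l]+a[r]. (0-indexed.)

l=9, r=16, sum=62

[0,17] -7+39=32 <63 → l++
[1,17] -4+39=35 <63 → l++
[2,17] 2+39=41 <63 → l++
[3,17] 3+39=42 <63 → l++
[4,17] 6+39=45 <63 → l++
[5,17] 11+39=50 <63 → l++
[6,17] 12+39=51 <63 → l++
[7,17] 15+39=54 <63 → l++
[8,17] 16+39=55 <63 → l++
[9,17] 25+39=64 >63 → r--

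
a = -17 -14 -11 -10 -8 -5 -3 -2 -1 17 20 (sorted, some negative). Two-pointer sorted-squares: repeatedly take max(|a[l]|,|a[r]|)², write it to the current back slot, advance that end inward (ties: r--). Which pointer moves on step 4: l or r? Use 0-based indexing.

l

l=0 r=10: |-17|<=|20| out[10]=400, r--
l=0 r=9: |-17|<=|17| out[9]=289, r--
l=0 r=8: |-17|>|-1| out[8]=289, l++
l=1 r=8: |-14|>|-1| out[7]=196, l++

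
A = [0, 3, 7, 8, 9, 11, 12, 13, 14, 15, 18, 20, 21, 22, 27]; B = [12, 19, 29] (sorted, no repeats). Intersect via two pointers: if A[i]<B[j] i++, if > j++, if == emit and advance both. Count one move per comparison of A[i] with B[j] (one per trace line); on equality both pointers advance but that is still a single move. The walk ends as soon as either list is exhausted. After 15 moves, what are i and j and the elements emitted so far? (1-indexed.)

i=1 j=1: 0<12, i++
i=2 j=1: 3<12, i++
i=3 j=1: 7<12, i++
i=4 j=1: 8<12, i++
i=5 j=1: 9<12, i++
i=6 j=1: 11<12, i++
i=7 j=1: 12==12 emit, i++,j++
i=8 j=2: 13<19, i++
i=9 j=2: 14<19, i++
i=10 j=2: 15<19, i++
i=11 j=2: 18<19, i++
i=12 j=2: 20>19, j++
i=12 j=3: 20<29, i++
i=13 j=3: 21<29, i++
i=14 j=3: 22<29, i++

i=15, j=3, emitted=[12]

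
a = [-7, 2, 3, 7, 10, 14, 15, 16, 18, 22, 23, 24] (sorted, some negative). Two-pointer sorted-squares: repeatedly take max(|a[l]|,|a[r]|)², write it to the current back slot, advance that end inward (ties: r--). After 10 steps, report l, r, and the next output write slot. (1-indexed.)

l=1 r=12: |-7|<=|24| out[12]=576, r--
l=1 r=11: |-7|<=|23| out[11]=529, r--
l=1 r=10: |-7|<=|22| out[10]=484, r--
l=1 r=9: |-7|<=|18| out[9]=324, r--
l=1 r=8: |-7|<=|16| out[8]=256, r--
l=1 r=7: |-7|<=|15| out[7]=225, r--
l=1 r=6: |-7|<=|14| out[6]=196, r--
l=1 r=5: |-7|<=|10| out[5]=100, r--
l=1 r=4: |-7|<=|7| out[4]=49, r--
l=1 r=3: |-7|>|3| out[3]=49, l++

l=2, r=3, next write slot=2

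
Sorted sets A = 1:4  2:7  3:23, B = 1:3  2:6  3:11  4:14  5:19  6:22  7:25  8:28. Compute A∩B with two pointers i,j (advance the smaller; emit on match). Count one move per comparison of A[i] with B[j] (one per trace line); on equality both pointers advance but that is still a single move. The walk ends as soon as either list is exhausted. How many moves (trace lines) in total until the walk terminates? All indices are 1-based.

9 moves

i=1 j=1: 4>3, j++
i=1 j=2: 4<6, i++
i=2 j=2: 7>6, j++
i=2 j=3: 7<11, i++
i=3 j=3: 23>11, j++
i=3 j=4: 23>14, j++
i=3 j=5: 23>19, j++
i=3 j=6: 23>22, j++
i=3 j=7: 23<25, i++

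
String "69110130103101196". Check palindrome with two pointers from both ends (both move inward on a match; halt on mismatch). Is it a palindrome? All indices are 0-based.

palindrome

[0,16] '6'=='6' → l++,r--
[1,15] '9'=='9' → l++,r--
[2,14] '1'=='1' → l++,r--
[3,13] '1'=='1' → l++,r--
[4,12] '0'=='0' → l++,r--
[5,11] '1'=='1' → l++,r--
[6,10] '3'=='3' → l++,r--
[7,9] '0'=='0' → l++,r--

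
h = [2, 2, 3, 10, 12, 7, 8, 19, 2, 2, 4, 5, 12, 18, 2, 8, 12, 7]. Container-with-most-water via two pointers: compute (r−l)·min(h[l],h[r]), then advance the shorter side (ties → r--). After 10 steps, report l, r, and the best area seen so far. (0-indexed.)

l=6, r=13, best area=144

[0,17] min(2,7)*17=34 best=34 * → l++
[1,17] min(2,7)*16=32 best=34 → l++
[2,17] min(3,7)*15=45 best=45 * → l++
[3,17] min(10,7)*14=98 best=98 * → r--
[3,16] min(10,12)*13=130 best=130 * → l++
[4,16] min(12,12)*12=144 best=144 * → r--
[4,15] min(12,8)*11=88 best=144 → r--
[4,14] min(12,2)*10=20 best=144 → r--
[4,13] min(12,18)*9=108 best=144 → l++
[5,13] min(7,18)*8=56 best=144 → l++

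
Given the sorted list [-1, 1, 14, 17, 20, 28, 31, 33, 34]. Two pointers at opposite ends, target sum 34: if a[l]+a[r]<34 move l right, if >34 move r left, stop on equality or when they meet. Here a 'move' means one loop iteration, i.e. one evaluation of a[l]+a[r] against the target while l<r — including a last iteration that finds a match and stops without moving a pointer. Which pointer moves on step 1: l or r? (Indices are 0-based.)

l

l=0 r=8: -1+34=33 <34, l++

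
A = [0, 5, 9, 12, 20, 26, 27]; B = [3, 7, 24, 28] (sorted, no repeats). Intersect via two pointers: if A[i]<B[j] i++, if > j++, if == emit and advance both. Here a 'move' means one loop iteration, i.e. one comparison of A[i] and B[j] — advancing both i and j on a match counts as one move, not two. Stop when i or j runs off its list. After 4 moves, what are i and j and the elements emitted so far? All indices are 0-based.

i=2, j=2, emitted=[]

[i=0,j=0] 0<3 → i++
[i=1,j=0] 5>3 → j++
[i=1,j=1] 5<7 → i++
[i=2,j=1] 9>7 → j++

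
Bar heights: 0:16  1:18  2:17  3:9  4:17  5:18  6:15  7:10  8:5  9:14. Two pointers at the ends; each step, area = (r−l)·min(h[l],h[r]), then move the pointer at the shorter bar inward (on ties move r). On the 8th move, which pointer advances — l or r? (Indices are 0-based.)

r

l=0 r=9: min(16,14)*9=126 best=126 *, r--
l=0 r=8: min(16,5)*8=40 best=126, r--
l=0 r=7: min(16,10)*7=70 best=126, r--
l=0 r=6: min(16,15)*6=90 best=126, r--
l=0 r=5: min(16,18)*5=80 best=126, l++
l=1 r=5: min(18,18)*4=72 best=126, r--
l=1 r=4: min(18,17)*3=51 best=126, r--
l=1 r=3: min(18,9)*2=18 best=126, r--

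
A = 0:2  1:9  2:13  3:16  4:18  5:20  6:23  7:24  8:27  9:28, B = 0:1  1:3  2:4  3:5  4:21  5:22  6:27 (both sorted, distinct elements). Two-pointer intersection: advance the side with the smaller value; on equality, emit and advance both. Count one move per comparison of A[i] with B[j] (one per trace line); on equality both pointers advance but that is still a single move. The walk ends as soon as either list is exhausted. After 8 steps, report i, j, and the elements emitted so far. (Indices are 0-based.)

[i=0,j=0] 2>1 → j++
[i=0,j=1] 2<3 → i++
[i=1,j=1] 9>3 → j++
[i=1,j=2] 9>4 → j++
[i=1,j=3] 9>5 → j++
[i=1,j=4] 9<21 → i++
[i=2,j=4] 13<21 → i++
[i=3,j=4] 16<21 → i++

i=4, j=4, emitted=[]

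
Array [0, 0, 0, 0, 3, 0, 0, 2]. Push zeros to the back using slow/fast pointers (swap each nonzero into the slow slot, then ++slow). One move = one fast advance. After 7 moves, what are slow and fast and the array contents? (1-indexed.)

slow=2, fast=8, a=[3, 0, 0, 0, 0, 0, 0, 2]

slow=1 fast=1: a[fast]=0, fast++
slow=1 fast=2: a[fast]=0, fast++
slow=1 fast=3: a[fast]=0, fast++
slow=1 fast=4: a[fast]=0, fast++
slow=1 fast=5: a[fast]=3≠0 swap→a[1]=3, slow++,fast++
slow=2 fast=6: a[fast]=0, fast++
slow=2 fast=7: a[fast]=0, fast++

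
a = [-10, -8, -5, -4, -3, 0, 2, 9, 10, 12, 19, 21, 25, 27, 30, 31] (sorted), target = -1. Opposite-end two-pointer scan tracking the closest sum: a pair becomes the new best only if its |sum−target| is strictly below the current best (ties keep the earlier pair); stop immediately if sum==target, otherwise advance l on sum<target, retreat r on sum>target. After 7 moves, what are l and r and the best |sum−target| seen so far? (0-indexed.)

l=0 r=15: -10+31=21 d=22 *, r--
l=0 r=14: -10+30=20 d=21 *, r--
l=0 r=13: -10+27=17 d=18 *, r--
l=0 r=12: -10+25=15 d=16 *, r--
l=0 r=11: -10+21=11 d=12 *, r--
l=0 r=10: -10+19=9 d=10 *, r--
l=0 r=9: -10+12=2 d=3 *, r--

l=0, r=8, best |Δ|=3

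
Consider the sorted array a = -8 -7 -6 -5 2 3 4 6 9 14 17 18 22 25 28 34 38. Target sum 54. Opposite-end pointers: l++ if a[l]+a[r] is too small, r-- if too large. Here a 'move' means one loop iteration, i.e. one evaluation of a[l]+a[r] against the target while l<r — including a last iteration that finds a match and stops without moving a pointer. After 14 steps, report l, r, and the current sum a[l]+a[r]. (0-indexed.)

[0,16] -8+38=30 <54 → l++
[1,16] -7+38=31 <54 → l++
[2,16] -6+38=32 <54 → l++
[3,16] -5+38=33 <54 → l++
[4,16] 2+38=40 <54 → l++
[5,16] 3+38=41 <54 → l++
[6,16] 4+38=42 <54 → l++
[7,16] 6+38=44 <54 → l++
[8,16] 9+38=47 <54 → l++
[9,16] 14+38=52 <54 → l++
[10,16] 17+38=55 >54 → r--
[10,15] 17+34=51 <54 → l++
[11,15] 18+34=52 <54 → l++
[12,15] 22+34=56 >54 → r--

l=12, r=14, sum=50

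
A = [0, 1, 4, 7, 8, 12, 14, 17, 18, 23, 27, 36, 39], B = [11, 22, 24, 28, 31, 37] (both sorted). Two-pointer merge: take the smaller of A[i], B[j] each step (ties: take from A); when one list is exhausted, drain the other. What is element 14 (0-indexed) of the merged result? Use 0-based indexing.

merged[14] = 28

[i=0,j=0] A[i]=0<=B[j]=11 take 0 → i++
[i=1,j=0] A[i]=1<=B[j]=11 take 1 → i++
[i=2,j=0] A[i]=4<=B[j]=11 take 4 → i++
[i=3,j=0] A[i]=7<=B[j]=11 take 7 → i++
[i=4,j=0] A[i]=8<=B[j]=11 take 8 → i++
[i=5,j=0] A[i]=12>B[j]=11 take 11 → j++
[i=5,j=1] A[i]=12<=B[j]=22 take 12 → i++
[i=6,j=1] A[i]=14<=B[j]=22 take 14 → i++
[i=7,j=1] A[i]=17<=B[j]=22 take 17 → i++
[i=8,j=1] A[i]=18<=B[j]=22 take 18 → i++
[i=9,j=1] A[i]=23>B[j]=22 take 22 → j++
[i=9,j=2] A[i]=23<=B[j]=24 take 23 → i++
[i=10,j=2] A[i]=27>B[j]=24 take 24 → j++
[i=10,j=3] A[i]=27<=B[j]=28 take 27 → i++
[i=11,j=3] A[i]=36>B[j]=28 take 28 → j++
[i=11,j=4] A[i]=36>B[j]=31 take 31 → j++
[i=11,j=5] A[i]=36<=B[j]=37 take 36 → i++
[i=12,j=5] A[i]=39>B[j]=37 take 37 → j++
[i=12,j=6] B done, take A[i]=39 → i++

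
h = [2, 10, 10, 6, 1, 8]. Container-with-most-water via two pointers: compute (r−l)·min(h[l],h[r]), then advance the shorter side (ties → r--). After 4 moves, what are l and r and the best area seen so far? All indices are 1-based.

l=2, r=3, best area=32

[1,6] min(2,8)*5=10 best=10 * → l++
[2,6] min(10,8)*4=32 best=32 * → r--
[2,5] min(10,1)*3=3 best=32 → r--
[2,4] min(10,6)*2=12 best=32 → r--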